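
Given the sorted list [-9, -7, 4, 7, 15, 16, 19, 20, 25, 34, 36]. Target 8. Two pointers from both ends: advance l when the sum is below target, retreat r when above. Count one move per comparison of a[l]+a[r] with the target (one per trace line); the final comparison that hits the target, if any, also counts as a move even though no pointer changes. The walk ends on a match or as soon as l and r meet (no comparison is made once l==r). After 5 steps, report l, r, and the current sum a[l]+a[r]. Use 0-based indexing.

l=0, r=5, sum=7

[0,10] -9+36=27 >8 → r--
[0,9] -9+34=25 >8 → r--
[0,8] -9+25=16 >8 → r--
[0,7] -9+20=11 >8 → r--
[0,6] -9+19=10 >8 → r--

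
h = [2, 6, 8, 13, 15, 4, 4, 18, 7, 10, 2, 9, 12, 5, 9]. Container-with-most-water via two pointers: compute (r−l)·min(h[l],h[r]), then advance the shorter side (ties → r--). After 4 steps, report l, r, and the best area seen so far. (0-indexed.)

l=0 r=14: min(2,9)*14=28 best=28 *, l++
l=1 r=14: min(6,9)*13=78 best=78 *, l++
l=2 r=14: min(8,9)*12=96 best=96 *, l++
l=3 r=14: min(13,9)*11=99 best=99 *, r--

l=3, r=13, best area=99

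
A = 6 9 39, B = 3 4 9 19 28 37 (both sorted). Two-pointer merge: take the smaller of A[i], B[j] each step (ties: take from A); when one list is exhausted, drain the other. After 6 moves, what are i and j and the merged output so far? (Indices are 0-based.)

i=2, j=4, merged so far=[3, 4, 6, 9, 9, 19]

[i=0,j=0] A[i]=6>B[j]=3 take 3 → j++
[i=0,j=1] A[i]=6>B[j]=4 take 4 → j++
[i=0,j=2] A[i]=6<=B[j]=9 take 6 → i++
[i=1,j=2] A[i]=9<=B[j]=9 take 9 → i++
[i=2,j=2] A[i]=39>B[j]=9 take 9 → j++
[i=2,j=3] A[i]=39>B[j]=19 take 19 → j++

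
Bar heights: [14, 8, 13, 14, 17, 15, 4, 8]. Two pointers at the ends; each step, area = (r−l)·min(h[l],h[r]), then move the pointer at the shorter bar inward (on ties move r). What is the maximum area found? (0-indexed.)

max area = 70

[0,7] min(14,8)*7=56 best=56 * → r--
[0,6] min(14,4)*6=24 best=56 → r--
[0,5] min(14,15)*5=70 best=70 * → l++
[1,5] min(8,15)*4=32 best=70 → l++
[2,5] min(13,15)*3=39 best=70 → l++
[3,5] min(14,15)*2=28 best=70 → l++
[4,5] min(17,15)*1=15 best=70 → r--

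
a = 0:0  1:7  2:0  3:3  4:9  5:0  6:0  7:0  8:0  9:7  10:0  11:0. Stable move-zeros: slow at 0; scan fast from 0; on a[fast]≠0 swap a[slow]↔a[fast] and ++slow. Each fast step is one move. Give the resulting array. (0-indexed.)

[7, 3, 9, 7, 0, 0, 0, 0, 0, 0, 0, 0]

slow=0 fast=0: a[fast]=0, fast++
slow=0 fast=1: a[fast]=7≠0 swap→a[0]=7, slow++,fast++
slow=1 fast=2: a[fast]=0, fast++
slow=1 fast=3: a[fast]=3≠0 swap→a[1]=3, slow++,fast++
slow=2 fast=4: a[fast]=9≠0 swap→a[2]=9, slow++,fast++
slow=3 fast=5: a[fast]=0, fast++
slow=3 fast=6: a[fast]=0, fast++
slow=3 fast=7: a[fast]=0, fast++
slow=3 fast=8: a[fast]=0, fast++
slow=3 fast=9: a[fast]=7≠0 swap→a[3]=7, slow++,fast++
slow=4 fast=10: a[fast]=0, fast++
slow=4 fast=11: a[fast]=0, fast++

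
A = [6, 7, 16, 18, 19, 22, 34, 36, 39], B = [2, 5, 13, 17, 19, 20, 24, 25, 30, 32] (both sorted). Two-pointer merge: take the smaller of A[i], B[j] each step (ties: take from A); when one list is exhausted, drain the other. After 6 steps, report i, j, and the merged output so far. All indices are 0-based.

i=3, j=3, merged so far=[2, 5, 6, 7, 13, 16]

[i=0,j=0] A[i]=6>B[j]=2 take 2 → j++
[i=0,j=1] A[i]=6>B[j]=5 take 5 → j++
[i=0,j=2] A[i]=6<=B[j]=13 take 6 → i++
[i=1,j=2] A[i]=7<=B[j]=13 take 7 → i++
[i=2,j=2] A[i]=16>B[j]=13 take 13 → j++
[i=2,j=3] A[i]=16<=B[j]=17 take 16 → i++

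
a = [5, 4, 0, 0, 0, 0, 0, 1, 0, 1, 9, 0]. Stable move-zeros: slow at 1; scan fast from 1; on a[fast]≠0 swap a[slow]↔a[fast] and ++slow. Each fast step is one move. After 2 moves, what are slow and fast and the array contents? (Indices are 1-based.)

slow=3, fast=3, a=[5, 4, 0, 0, 0, 0, 0, 1, 0, 1, 9, 0]

slow=1 fast=1: a[fast]=5≠0 swap→a[1]=5, slow++,fast++
slow=2 fast=2: a[fast]=4≠0 swap→a[2]=4, slow++,fast++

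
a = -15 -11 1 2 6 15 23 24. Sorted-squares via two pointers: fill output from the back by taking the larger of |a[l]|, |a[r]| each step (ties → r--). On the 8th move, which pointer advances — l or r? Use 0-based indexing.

l=0 r=7: |-15|<=|24| out[7]=576, r--
l=0 r=6: |-15|<=|23| out[6]=529, r--
l=0 r=5: |-15|<=|15| out[5]=225, r--
l=0 r=4: |-15|>|6| out[4]=225, l++
l=1 r=4: |-11|>|6| out[3]=121, l++
l=2 r=4: |1|<=|6| out[2]=36, r--
l=2 r=3: |1|<=|2| out[1]=4, r--
l=2 r=2: |1|<=|1| out[0]=1, r--

r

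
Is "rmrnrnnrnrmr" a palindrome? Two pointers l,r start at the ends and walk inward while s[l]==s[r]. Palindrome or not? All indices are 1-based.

palindrome

l=1 r=12: 'r'=='r', l++,r--
l=2 r=11: 'm'=='m', l++,r--
l=3 r=10: 'r'=='r', l++,r--
l=4 r=9: 'n'=='n', l++,r--
l=5 r=8: 'r'=='r', l++,r--
l=6 r=7: 'n'=='n', l++,r--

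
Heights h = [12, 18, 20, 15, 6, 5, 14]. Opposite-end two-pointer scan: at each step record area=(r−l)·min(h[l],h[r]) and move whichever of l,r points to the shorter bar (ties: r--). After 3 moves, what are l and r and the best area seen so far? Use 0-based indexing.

[0,6] min(12,14)*6=72 best=72 * → l++
[1,6] min(18,14)*5=70 best=72 → r--
[1,5] min(18,5)*4=20 best=72 → r--

l=1, r=4, best area=72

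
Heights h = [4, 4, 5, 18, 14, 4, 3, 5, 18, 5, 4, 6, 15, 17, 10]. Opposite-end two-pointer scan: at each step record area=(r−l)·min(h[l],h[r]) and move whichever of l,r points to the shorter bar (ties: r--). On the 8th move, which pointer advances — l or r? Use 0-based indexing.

r

[0,14] min(4,10)*14=56 best=56 * → l++
[1,14] min(4,10)*13=52 best=56 → l++
[2,14] min(5,10)*12=60 best=60 * → l++
[3,14] min(18,10)*11=110 best=110 * → r--
[3,13] min(18,17)*10=170 best=170 * → r--
[3,12] min(18,15)*9=135 best=170 → r--
[3,11] min(18,6)*8=48 best=170 → r--
[3,10] min(18,4)*7=28 best=170 → r--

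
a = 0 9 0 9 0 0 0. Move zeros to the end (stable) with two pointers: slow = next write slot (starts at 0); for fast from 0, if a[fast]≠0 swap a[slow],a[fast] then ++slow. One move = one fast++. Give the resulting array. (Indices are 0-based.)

slow=0 fast=0: a[fast]=0, fast++
slow=0 fast=1: a[fast]=9≠0 swap→a[0]=9, slow++,fast++
slow=1 fast=2: a[fast]=0, fast++
slow=1 fast=3: a[fast]=9≠0 swap→a[1]=9, slow++,fast++
slow=2 fast=4: a[fast]=0, fast++
slow=2 fast=5: a[fast]=0, fast++
slow=2 fast=6: a[fast]=0, fast++

[9, 9, 0, 0, 0, 0, 0]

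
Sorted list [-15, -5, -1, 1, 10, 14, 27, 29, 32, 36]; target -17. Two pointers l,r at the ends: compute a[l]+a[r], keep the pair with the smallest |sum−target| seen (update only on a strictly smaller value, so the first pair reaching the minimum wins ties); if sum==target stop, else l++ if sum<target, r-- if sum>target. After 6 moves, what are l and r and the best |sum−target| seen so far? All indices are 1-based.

l=1 r=10: -15+36=21 d=38 *, r--
l=1 r=9: -15+32=17 d=34 *, r--
l=1 r=8: -15+29=14 d=31 *, r--
l=1 r=7: -15+27=12 d=29 *, r--
l=1 r=6: -15+14=-1 d=16 *, r--
l=1 r=5: -15+10=-5 d=12 *, r--

l=1, r=4, best |Δ|=12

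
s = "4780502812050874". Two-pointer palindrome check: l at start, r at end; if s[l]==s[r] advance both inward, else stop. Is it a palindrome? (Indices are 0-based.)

not a palindrome (mismatch at 7,8)

[0,15] '4'=='4' → l++,r--
[1,14] '7'=='7' → l++,r--
[2,13] '8'=='8' → l++,r--
[3,12] '0'=='0' → l++,r--
[4,11] '5'=='5' → l++,r--
[5,10] '0'=='0' → l++,r--
[6,9] '2'=='2' → l++,r--
[7,8] '8'!='1' → stop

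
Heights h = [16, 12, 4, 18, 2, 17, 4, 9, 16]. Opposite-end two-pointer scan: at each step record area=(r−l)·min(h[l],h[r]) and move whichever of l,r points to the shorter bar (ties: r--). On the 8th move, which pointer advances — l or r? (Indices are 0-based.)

[0,8] min(16,16)*8=128 best=128 * → r--
[0,7] min(16,9)*7=63 best=128 → r--
[0,6] min(16,4)*6=24 best=128 → r--
[0,5] min(16,17)*5=80 best=128 → l++
[1,5] min(12,17)*4=48 best=128 → l++
[2,5] min(4,17)*3=12 best=128 → l++
[3,5] min(18,17)*2=34 best=128 → r--
[3,4] min(18,2)*1=2 best=128 → r--

r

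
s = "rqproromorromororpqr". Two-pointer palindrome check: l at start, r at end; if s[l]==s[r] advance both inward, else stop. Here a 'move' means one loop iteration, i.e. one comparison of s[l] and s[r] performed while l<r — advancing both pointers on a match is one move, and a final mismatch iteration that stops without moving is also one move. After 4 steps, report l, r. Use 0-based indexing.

l=4, r=15

l=0 r=19: 'r'=='r', l++,r--
l=1 r=18: 'q'=='q', l++,r--
l=2 r=17: 'p'=='p', l++,r--
l=3 r=16: 'r'=='r', l++,r--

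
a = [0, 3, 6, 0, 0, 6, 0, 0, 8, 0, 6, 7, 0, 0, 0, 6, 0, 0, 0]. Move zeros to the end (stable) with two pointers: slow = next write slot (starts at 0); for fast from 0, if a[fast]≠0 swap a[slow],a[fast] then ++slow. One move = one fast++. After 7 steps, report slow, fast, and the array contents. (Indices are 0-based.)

slow=3, fast=7, a=[3, 6, 6, 0, 0, 0, 0, 0, 8, 0, 6, 7, 0, 0, 0, 6, 0, 0, 0]

(s=0,f=0) a[fast]=0 → fast++
(s=0,f=1) a[fast]=3≠0 swap→a[0]=3 → slow++,fast++
(s=1,f=2) a[fast]=6≠0 swap→a[1]=6 → slow++,fast++
(s=2,f=3) a[fast]=0 → fast++
(s=2,f=4) a[fast]=0 → fast++
(s=2,f=5) a[fast]=6≠0 swap→a[2]=6 → slow++,fast++
(s=3,f=6) a[fast]=0 → fast++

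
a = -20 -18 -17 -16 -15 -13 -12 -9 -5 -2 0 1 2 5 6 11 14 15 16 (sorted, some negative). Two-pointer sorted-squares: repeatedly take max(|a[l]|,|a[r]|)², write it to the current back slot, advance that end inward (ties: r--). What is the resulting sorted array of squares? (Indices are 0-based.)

[0, 1, 4, 4, 25, 25, 36, 81, 121, 144, 169, 196, 225, 225, 256, 256, 289, 324, 400]

[0,18] |-20|>|16| out[18]=400 → l++
[1,18] |-18|>|16| out[17]=324 → l++
[2,18] |-17|>|16| out[16]=289 → l++
[3,18] |-16|<=|16| out[15]=256 → r--
[3,17] |-16|>|15| out[14]=256 → l++
[4,17] |-15|<=|15| out[13]=225 → r--
[4,16] |-15|>|14| out[12]=225 → l++
[5,16] |-13|<=|14| out[11]=196 → r--
[5,15] |-13|>|11| out[10]=169 → l++
[6,15] |-12|>|11| out[9]=144 → l++
[7,15] |-9|<=|11| out[8]=121 → r--
[7,14] |-9|>|6| out[7]=81 → l++
[8,14] |-5|<=|6| out[6]=36 → r--
[8,13] |-5|<=|5| out[5]=25 → r--
[8,12] |-5|>|2| out[4]=25 → l++
[9,12] |-2|<=|2| out[3]=4 → r--
[9,11] |-2|>|1| out[2]=4 → l++
[10,11] |0|<=|1| out[1]=1 → r--
[10,10] |0|<=|0| out[0]=0 → r--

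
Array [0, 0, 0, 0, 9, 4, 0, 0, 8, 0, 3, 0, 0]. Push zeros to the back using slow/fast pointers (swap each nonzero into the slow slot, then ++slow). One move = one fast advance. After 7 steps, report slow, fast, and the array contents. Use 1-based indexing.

slow=1 fast=1: a[fast]=0, fast++
slow=1 fast=2: a[fast]=0, fast++
slow=1 fast=3: a[fast]=0, fast++
slow=1 fast=4: a[fast]=0, fast++
slow=1 fast=5: a[fast]=9≠0 swap→a[1]=9, slow++,fast++
slow=2 fast=6: a[fast]=4≠0 swap→a[2]=4, slow++,fast++
slow=3 fast=7: a[fast]=0, fast++

slow=3, fast=8, a=[9, 4, 0, 0, 0, 0, 0, 0, 8, 0, 3, 0, 0]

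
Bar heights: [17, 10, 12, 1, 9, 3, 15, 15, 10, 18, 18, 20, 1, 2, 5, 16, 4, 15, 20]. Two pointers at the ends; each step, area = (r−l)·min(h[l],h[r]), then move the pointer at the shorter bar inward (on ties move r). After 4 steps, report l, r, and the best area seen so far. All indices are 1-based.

l=5, r=19, best area=306

l=1 r=19: min(17,20)*18=306 best=306 *, l++
l=2 r=19: min(10,20)*17=170 best=306, l++
l=3 r=19: min(12,20)*16=192 best=306, l++
l=4 r=19: min(1,20)*15=15 best=306, l++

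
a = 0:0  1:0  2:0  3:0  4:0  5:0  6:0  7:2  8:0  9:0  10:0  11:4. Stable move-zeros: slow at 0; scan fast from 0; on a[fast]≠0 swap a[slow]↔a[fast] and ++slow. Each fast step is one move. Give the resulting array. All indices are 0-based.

slow=0 fast=0: a[fast]=0, fast++
slow=0 fast=1: a[fast]=0, fast++
slow=0 fast=2: a[fast]=0, fast++
slow=0 fast=3: a[fast]=0, fast++
slow=0 fast=4: a[fast]=0, fast++
slow=0 fast=5: a[fast]=0, fast++
slow=0 fast=6: a[fast]=0, fast++
slow=0 fast=7: a[fast]=2≠0 swap→a[0]=2, slow++,fast++
slow=1 fast=8: a[fast]=0, fast++
slow=1 fast=9: a[fast]=0, fast++
slow=1 fast=10: a[fast]=0, fast++
slow=1 fast=11: a[fast]=4≠0 swap→a[1]=4, slow++,fast++

[2, 4, 0, 0, 0, 0, 0, 0, 0, 0, 0, 0]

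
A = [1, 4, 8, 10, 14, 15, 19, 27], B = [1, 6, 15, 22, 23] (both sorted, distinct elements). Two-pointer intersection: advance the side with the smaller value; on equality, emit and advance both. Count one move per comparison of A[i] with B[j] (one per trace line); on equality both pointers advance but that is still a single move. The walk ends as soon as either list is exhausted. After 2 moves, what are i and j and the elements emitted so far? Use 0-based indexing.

i=0 j=0: 1==1 emit, i++,j++
i=1 j=1: 4<6, i++

i=2, j=1, emitted=[1]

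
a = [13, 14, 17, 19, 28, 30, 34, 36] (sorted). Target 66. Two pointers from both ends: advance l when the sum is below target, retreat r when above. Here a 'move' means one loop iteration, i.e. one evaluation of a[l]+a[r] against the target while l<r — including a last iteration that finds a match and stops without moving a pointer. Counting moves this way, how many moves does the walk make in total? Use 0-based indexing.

l=0 r=7: 13+36=49 <66, l++
l=1 r=7: 14+36=50 <66, l++
l=2 r=7: 17+36=53 <66, l++
l=3 r=7: 19+36=55 <66, l++
l=4 r=7: 28+36=64 <66, l++
l=5 r=7: 30+36=66, found

6 moves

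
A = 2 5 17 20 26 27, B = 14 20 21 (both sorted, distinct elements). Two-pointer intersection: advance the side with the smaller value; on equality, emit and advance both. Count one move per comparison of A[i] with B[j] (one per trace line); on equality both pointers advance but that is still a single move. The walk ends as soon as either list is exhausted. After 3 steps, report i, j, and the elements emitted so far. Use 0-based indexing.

i=2, j=1, emitted=[]

i=0 j=0: 2<14, i++
i=1 j=0: 5<14, i++
i=2 j=0: 17>14, j++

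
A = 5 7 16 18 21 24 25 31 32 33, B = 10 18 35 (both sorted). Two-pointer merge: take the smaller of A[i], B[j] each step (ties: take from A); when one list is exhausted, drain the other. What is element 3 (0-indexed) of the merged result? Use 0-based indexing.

merged[3] = 16

[i=0,j=0] A[i]=5<=B[j]=10 take 5 → i++
[i=1,j=0] A[i]=7<=B[j]=10 take 7 → i++
[i=2,j=0] A[i]=16>B[j]=10 take 10 → j++
[i=2,j=1] A[i]=16<=B[j]=18 take 16 → i++
[i=3,j=1] A[i]=18<=B[j]=18 take 18 → i++
[i=4,j=1] A[i]=21>B[j]=18 take 18 → j++
[i=4,j=2] A[i]=21<=B[j]=35 take 21 → i++
[i=5,j=2] A[i]=24<=B[j]=35 take 24 → i++
[i=6,j=2] A[i]=25<=B[j]=35 take 25 → i++
[i=7,j=2] A[i]=31<=B[j]=35 take 31 → i++
[i=8,j=2] A[i]=32<=B[j]=35 take 32 → i++
[i=9,j=2] A[i]=33<=B[j]=35 take 33 → i++
[i=10,j=2] A done, take B[j]=35 → j++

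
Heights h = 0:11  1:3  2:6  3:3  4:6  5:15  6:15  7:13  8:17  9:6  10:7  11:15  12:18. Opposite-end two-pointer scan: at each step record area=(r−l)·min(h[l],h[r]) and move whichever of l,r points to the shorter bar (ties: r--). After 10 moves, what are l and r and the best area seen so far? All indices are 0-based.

l=10, r=12, best area=132

[0,12] min(11,18)*12=132 best=132 * → l++
[1,12] min(3,18)*11=33 best=132 → l++
[2,12] min(6,18)*10=60 best=132 → l++
[3,12] min(3,18)*9=27 best=132 → l++
[4,12] min(6,18)*8=48 best=132 → l++
[5,12] min(15,18)*7=105 best=132 → l++
[6,12] min(15,18)*6=90 best=132 → l++
[7,12] min(13,18)*5=65 best=132 → l++
[8,12] min(17,18)*4=68 best=132 → l++
[9,12] min(6,18)*3=18 best=132 → l++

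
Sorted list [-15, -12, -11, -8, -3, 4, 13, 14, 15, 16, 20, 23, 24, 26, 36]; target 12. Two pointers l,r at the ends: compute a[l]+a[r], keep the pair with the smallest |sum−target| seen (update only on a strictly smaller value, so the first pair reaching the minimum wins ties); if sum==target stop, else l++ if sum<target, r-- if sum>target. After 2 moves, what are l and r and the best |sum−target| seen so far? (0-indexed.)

[0,14] -15+36=21 d=9 * → r--
[0,13] -15+26=11 d=1 * → l++

l=1, r=13, best |Δ|=1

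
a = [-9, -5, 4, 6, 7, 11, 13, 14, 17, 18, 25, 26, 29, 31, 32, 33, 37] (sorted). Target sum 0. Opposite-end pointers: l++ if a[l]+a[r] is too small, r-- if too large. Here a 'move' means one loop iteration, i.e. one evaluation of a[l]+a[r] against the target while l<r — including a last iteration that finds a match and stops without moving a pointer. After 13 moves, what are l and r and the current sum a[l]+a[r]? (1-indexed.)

[1,17] -9+37=28 >0 → r--
[1,16] -9+33=24 >0 → r--
[1,15] -9+32=23 >0 → r--
[1,14] -9+31=22 >0 → r--
[1,13] -9+29=20 >0 → r--
[1,12] -9+26=17 >0 → r--
[1,11] -9+25=16 >0 → r--
[1,10] -9+18=9 >0 → r--
[1,9] -9+17=8 >0 → r--
[1,8] -9+14=5 >0 → r--
[1,7] -9+13=4 >0 → r--
[1,6] -9+11=2 >0 → r--
[1,5] -9+7=-2 <0 → l++

l=2, r=5, sum=2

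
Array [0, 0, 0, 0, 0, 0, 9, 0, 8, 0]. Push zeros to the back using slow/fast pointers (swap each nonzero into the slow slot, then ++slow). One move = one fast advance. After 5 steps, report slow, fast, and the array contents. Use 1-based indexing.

slow=1 fast=1: a[fast]=0, fast++
slow=1 fast=2: a[fast]=0, fast++
slow=1 fast=3: a[fast]=0, fast++
slow=1 fast=4: a[fast]=0, fast++
slow=1 fast=5: a[fast]=0, fast++

slow=1, fast=6, a=[0, 0, 0, 0, 0, 0, 9, 0, 8, 0]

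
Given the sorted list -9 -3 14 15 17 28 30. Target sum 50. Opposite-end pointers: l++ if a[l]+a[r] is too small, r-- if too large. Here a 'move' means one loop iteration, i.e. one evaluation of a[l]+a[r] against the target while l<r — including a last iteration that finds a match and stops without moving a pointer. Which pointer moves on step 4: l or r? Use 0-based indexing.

l=0 r=6: -9+30=21 <50, l++
l=1 r=6: -3+30=27 <50, l++
l=2 r=6: 14+30=44 <50, l++
l=3 r=6: 15+30=45 <50, l++

l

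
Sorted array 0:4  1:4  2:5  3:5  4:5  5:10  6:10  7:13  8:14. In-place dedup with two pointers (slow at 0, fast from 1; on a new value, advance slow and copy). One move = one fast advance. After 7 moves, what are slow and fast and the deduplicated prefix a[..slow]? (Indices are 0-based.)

slow=3, fast=8, prefix=[4, 5, 10, 13]

(s=0,f=1) a[fast]=4=a[slow] dup → fast++
(s=0,f=2) a[fast]=5≠a[slow]=4 write a[1]=5 → slow++,fast++
(s=1,f=3) a[fast]=5=a[slow] dup → fast++
(s=1,f=4) a[fast]=5=a[slow] dup → fast++
(s=1,f=5) a[fast]=10≠a[slow]=5 write a[2]=10 → slow++,fast++
(s=2,f=6) a[fast]=10=a[slow] dup → fast++
(s=2,f=7) a[fast]=13≠a[slow]=10 write a[3]=13 → slow++,fast++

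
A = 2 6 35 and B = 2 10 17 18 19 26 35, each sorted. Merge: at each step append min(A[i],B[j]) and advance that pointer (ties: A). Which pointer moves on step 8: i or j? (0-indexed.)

[i=0,j=0] A[i]=2<=B[j]=2 take 2 → i++
[i=1,j=0] A[i]=6>B[j]=2 take 2 → j++
[i=1,j=1] A[i]=6<=B[j]=10 take 6 → i++
[i=2,j=1] A[i]=35>B[j]=10 take 10 → j++
[i=2,j=2] A[i]=35>B[j]=17 take 17 → j++
[i=2,j=3] A[i]=35>B[j]=18 take 18 → j++
[i=2,j=4] A[i]=35>B[j]=19 take 19 → j++
[i=2,j=5] A[i]=35>B[j]=26 take 26 → j++

j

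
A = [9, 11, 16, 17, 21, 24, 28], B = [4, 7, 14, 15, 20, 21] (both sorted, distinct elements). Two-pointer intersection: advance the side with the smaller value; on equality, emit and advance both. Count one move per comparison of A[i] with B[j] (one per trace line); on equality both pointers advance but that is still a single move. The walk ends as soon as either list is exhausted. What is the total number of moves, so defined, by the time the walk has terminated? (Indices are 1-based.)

[i=1,j=1] 9>4 → j++
[i=1,j=2] 9>7 → j++
[i=1,j=3] 9<14 → i++
[i=2,j=3] 11<14 → i++
[i=3,j=3] 16>14 → j++
[i=3,j=4] 16>15 → j++
[i=3,j=5] 16<20 → i++
[i=4,j=5] 17<20 → i++
[i=5,j=5] 21>20 → j++
[i=5,j=6] 21==21 emit → i++,j++

10 moves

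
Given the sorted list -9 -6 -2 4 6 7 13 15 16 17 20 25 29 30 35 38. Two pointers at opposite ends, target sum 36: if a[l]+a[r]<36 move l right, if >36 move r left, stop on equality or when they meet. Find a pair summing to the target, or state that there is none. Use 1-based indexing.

(-2, 38)

[1,16] -9+38=29 <36 → l++
[2,16] -6+38=32 <36 → l++
[3,16] -2+38=36 → found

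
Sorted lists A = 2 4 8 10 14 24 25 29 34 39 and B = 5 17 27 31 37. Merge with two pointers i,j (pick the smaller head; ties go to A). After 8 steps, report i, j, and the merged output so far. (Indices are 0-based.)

[i=0,j=0] A[i]=2<=B[j]=5 take 2 → i++
[i=1,j=0] A[i]=4<=B[j]=5 take 4 → i++
[i=2,j=0] A[i]=8>B[j]=5 take 5 → j++
[i=2,j=1] A[i]=8<=B[j]=17 take 8 → i++
[i=3,j=1] A[i]=10<=B[j]=17 take 10 → i++
[i=4,j=1] A[i]=14<=B[j]=17 take 14 → i++
[i=5,j=1] A[i]=24>B[j]=17 take 17 → j++
[i=5,j=2] A[i]=24<=B[j]=27 take 24 → i++

i=6, j=2, merged so far=[2, 4, 5, 8, 10, 14, 17, 24]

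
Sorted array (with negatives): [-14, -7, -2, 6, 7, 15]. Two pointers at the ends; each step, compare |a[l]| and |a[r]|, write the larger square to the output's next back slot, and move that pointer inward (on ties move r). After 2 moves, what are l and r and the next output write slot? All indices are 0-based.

l=0 r=5: |-14|<=|15| out[5]=225, r--
l=0 r=4: |-14|>|7| out[4]=196, l++

l=1, r=4, next write slot=3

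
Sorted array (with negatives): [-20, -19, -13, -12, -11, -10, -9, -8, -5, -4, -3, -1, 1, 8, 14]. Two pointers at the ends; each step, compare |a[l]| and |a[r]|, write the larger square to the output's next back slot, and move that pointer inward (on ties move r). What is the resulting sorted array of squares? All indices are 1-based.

[1, 1, 9, 16, 25, 64, 64, 81, 100, 121, 144, 169, 196, 361, 400]

l=1 r=15: |-20|>|14| out[15]=400, l++
l=2 r=15: |-19|>|14| out[14]=361, l++
l=3 r=15: |-13|<=|14| out[13]=196, r--
l=3 r=14: |-13|>|8| out[12]=169, l++
l=4 r=14: |-12|>|8| out[11]=144, l++
l=5 r=14: |-11|>|8| out[10]=121, l++
l=6 r=14: |-10|>|8| out[9]=100, l++
l=7 r=14: |-9|>|8| out[8]=81, l++
l=8 r=14: |-8|<=|8| out[7]=64, r--
l=8 r=13: |-8|>|1| out[6]=64, l++
l=9 r=13: |-5|>|1| out[5]=25, l++
l=10 r=13: |-4|>|1| out[4]=16, l++
l=11 r=13: |-3|>|1| out[3]=9, l++
l=12 r=13: |-1|<=|1| out[2]=1, r--
l=12 r=12: |-1|<=|-1| out[1]=1, r--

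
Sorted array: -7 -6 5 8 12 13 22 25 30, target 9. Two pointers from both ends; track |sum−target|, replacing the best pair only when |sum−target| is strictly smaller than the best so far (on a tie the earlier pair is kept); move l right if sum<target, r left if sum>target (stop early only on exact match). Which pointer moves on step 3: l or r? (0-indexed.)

l=0 r=8: -7+30=23 d=14 *, r--
l=0 r=7: -7+25=18 d=9 *, r--
l=0 r=6: -7+22=15 d=6 *, r--

r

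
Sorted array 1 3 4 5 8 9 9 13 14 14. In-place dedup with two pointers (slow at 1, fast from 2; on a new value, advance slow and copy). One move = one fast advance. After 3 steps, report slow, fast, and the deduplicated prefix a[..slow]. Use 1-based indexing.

slow=4, fast=5, prefix=[1, 3, 4, 5]

(s=1,f=2) a[fast]=3≠a[slow]=1 write a[2]=3 → slow++,fast++
(s=2,f=3) a[fast]=4≠a[slow]=3 write a[3]=4 → slow++,fast++
(s=3,f=4) a[fast]=5≠a[slow]=4 write a[4]=5 → slow++,fast++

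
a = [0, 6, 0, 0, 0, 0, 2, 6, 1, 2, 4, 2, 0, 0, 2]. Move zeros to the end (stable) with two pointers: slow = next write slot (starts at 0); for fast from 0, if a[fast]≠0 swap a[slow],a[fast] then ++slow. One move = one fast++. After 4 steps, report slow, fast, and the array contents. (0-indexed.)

slow=0 fast=0: a[fast]=0, fast++
slow=0 fast=1: a[fast]=6≠0 swap→a[0]=6, slow++,fast++
slow=1 fast=2: a[fast]=0, fast++
slow=1 fast=3: a[fast]=0, fast++

slow=1, fast=4, a=[6, 0, 0, 0, 0, 0, 2, 6, 1, 2, 4, 2, 0, 0, 2]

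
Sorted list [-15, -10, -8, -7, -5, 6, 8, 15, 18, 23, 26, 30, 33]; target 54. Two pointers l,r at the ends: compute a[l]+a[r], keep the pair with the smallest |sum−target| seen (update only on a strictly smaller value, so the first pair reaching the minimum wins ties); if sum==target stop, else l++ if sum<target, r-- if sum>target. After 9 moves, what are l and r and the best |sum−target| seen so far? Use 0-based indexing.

l=9, r=12, best |Δ|=3

l=0 r=12: -15+33=18 d=36 *, l++
l=1 r=12: -10+33=23 d=31 *, l++
l=2 r=12: -8+33=25 d=29 *, l++
l=3 r=12: -7+33=26 d=28 *, l++
l=4 r=12: -5+33=28 d=26 *, l++
l=5 r=12: 6+33=39 d=15 *, l++
l=6 r=12: 8+33=41 d=13 *, l++
l=7 r=12: 15+33=48 d=6 *, l++
l=8 r=12: 18+33=51 d=3 *, l++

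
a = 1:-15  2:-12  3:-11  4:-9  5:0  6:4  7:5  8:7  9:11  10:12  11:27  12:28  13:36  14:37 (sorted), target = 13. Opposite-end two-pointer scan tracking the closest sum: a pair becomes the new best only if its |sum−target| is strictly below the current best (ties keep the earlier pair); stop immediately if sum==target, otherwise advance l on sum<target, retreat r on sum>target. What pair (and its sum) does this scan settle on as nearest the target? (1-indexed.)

[1,14] -15+37=22 d=9 * → r--
[1,13] -15+36=21 d=8 * → r--
[1,12] -15+28=13 d=0 * → stop

pair (-15, 28) with sum 13 (|Δ|=0)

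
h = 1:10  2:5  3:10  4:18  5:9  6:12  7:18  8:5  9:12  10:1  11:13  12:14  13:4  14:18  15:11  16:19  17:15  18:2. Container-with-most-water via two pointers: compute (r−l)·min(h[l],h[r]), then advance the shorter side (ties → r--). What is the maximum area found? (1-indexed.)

max area = 216

[1,18] min(10,2)*17=34 best=34 * → r--
[1,17] min(10,15)*16=160 best=160 * → l++
[2,17] min(5,15)*15=75 best=160 → l++
[3,17] min(10,15)*14=140 best=160 → l++
[4,17] min(18,15)*13=195 best=195 * → r--
[4,16] min(18,19)*12=216 best=216 * → l++
[5,16] min(9,19)*11=99 best=216 → l++
[6,16] min(12,19)*10=120 best=216 → l++
[7,16] min(18,19)*9=162 best=216 → l++
[8,16] min(5,19)*8=40 best=216 → l++
[9,16] min(12,19)*7=84 best=216 → l++
[10,16] min(1,19)*6=6 best=216 → l++
[11,16] min(13,19)*5=65 best=216 → l++
[12,16] min(14,19)*4=56 best=216 → l++
[13,16] min(4,19)*3=12 best=216 → l++
[14,16] min(18,19)*2=36 best=216 → l++
[15,16] min(11,19)*1=11 best=216 → l++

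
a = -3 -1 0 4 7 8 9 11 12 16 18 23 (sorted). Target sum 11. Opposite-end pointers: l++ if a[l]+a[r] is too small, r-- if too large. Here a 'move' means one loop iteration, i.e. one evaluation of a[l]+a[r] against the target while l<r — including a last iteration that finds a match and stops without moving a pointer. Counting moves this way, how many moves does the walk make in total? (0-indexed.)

5 moves

l=0 r=11: -3+23=20 >11, r--
l=0 r=10: -3+18=15 >11, r--
l=0 r=9: -3+16=13 >11, r--
l=0 r=8: -3+12=9 <11, l++
l=1 r=8: -1+12=11, found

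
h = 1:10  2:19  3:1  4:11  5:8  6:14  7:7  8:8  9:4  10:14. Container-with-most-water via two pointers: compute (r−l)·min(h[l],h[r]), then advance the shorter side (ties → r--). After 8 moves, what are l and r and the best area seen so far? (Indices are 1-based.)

l=2, r=3, best area=112

l=1 r=10: min(10,14)*9=90 best=90 *, l++
l=2 r=10: min(19,14)*8=112 best=112 *, r--
l=2 r=9: min(19,4)*7=28 best=112, r--
l=2 r=8: min(19,8)*6=48 best=112, r--
l=2 r=7: min(19,7)*5=35 best=112, r--
l=2 r=6: min(19,14)*4=56 best=112, r--
l=2 r=5: min(19,8)*3=24 best=112, r--
l=2 r=4: min(19,11)*2=22 best=112, r--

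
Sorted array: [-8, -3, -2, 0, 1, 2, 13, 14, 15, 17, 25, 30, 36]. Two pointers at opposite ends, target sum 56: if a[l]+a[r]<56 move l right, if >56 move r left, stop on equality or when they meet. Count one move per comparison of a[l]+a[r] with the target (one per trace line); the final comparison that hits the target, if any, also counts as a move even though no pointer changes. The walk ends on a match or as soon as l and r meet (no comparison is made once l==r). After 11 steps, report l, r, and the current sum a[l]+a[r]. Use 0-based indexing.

[0,12] -8+36=28 <56 → l++
[1,12] -3+36=33 <56 → l++
[2,12] -2+36=34 <56 → l++
[3,12] 0+36=36 <56 → l++
[4,12] 1+36=37 <56 → l++
[5,12] 2+36=38 <56 → l++
[6,12] 13+36=49 <56 → l++
[7,12] 14+36=50 <56 → l++
[8,12] 15+36=51 <56 → l++
[9,12] 17+36=53 <56 → l++
[10,12] 25+36=61 >56 → r--

l=10, r=11, sum=55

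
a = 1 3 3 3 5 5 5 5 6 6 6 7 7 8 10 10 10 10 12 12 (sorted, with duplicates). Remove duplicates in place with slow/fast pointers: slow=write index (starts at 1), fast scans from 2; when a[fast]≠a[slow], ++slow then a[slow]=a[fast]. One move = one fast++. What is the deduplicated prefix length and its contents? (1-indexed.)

slow=1 fast=2: a[fast]=3≠a[slow]=1 write a[2]=3, slow++,fast++
slow=2 fast=3: a[fast]=3=a[slow] dup, fast++
slow=2 fast=4: a[fast]=3=a[slow] dup, fast++
slow=2 fast=5: a[fast]=5≠a[slow]=3 write a[3]=5, slow++,fast++
slow=3 fast=6: a[fast]=5=a[slow] dup, fast++
slow=3 fast=7: a[fast]=5=a[slow] dup, fast++
slow=3 fast=8: a[fast]=5=a[slow] dup, fast++
slow=3 fast=9: a[fast]=6≠a[slow]=5 write a[4]=6, slow++,fast++
slow=4 fast=10: a[fast]=6=a[slow] dup, fast++
slow=4 fast=11: a[fast]=6=a[slow] dup, fast++
slow=4 fast=12: a[fast]=7≠a[slow]=6 write a[5]=7, slow++,fast++
slow=5 fast=13: a[fast]=7=a[slow] dup, fast++
slow=5 fast=14: a[fast]=8≠a[slow]=7 write a[6]=8, slow++,fast++
slow=6 fast=15: a[fast]=10≠a[slow]=8 write a[7]=10, slow++,fast++
slow=7 fast=16: a[fast]=10=a[slow] dup, fast++
slow=7 fast=17: a[fast]=10=a[slow] dup, fast++
slow=7 fast=18: a[fast]=10=a[slow] dup, fast++
slow=7 fast=19: a[fast]=12≠a[slow]=10 write a[8]=12, slow++,fast++
slow=8 fast=20: a[fast]=12=a[slow] dup, fast++

length 8; prefix = [1, 3, 5, 6, 7, 8, 10, 12]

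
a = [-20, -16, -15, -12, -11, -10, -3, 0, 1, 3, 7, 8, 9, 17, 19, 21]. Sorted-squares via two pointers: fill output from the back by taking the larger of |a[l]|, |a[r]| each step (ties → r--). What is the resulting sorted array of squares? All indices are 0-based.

l=0 r=15: |-20|<=|21| out[15]=441, r--
l=0 r=14: |-20|>|19| out[14]=400, l++
l=1 r=14: |-16|<=|19| out[13]=361, r--
l=1 r=13: |-16|<=|17| out[12]=289, r--
l=1 r=12: |-16|>|9| out[11]=256, l++
l=2 r=12: |-15|>|9| out[10]=225, l++
l=3 r=12: |-12|>|9| out[9]=144, l++
l=4 r=12: |-11|>|9| out[8]=121, l++
l=5 r=12: |-10|>|9| out[7]=100, l++
l=6 r=12: |-3|<=|9| out[6]=81, r--
l=6 r=11: |-3|<=|8| out[5]=64, r--
l=6 r=10: |-3|<=|7| out[4]=49, r--
l=6 r=9: |-3|<=|3| out[3]=9, r--
l=6 r=8: |-3|>|1| out[2]=9, l++
l=7 r=8: |0|<=|1| out[1]=1, r--
l=7 r=7: |0|<=|0| out[0]=0, r--

[0, 1, 9, 9, 49, 64, 81, 100, 121, 144, 225, 256, 289, 361, 400, 441]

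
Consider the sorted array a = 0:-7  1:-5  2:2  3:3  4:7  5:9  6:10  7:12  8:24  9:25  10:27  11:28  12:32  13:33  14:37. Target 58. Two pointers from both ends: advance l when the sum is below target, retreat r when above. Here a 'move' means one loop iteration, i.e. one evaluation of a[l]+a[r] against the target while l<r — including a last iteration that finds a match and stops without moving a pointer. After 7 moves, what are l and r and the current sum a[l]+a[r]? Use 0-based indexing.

[0,14] -7+37=30 <58 → l++
[1,14] -5+37=32 <58 → l++
[2,14] 2+37=39 <58 → l++
[3,14] 3+37=40 <58 → l++
[4,14] 7+37=44 <58 → l++
[5,14] 9+37=46 <58 → l++
[6,14] 10+37=47 <58 → l++

l=7, r=14, sum=49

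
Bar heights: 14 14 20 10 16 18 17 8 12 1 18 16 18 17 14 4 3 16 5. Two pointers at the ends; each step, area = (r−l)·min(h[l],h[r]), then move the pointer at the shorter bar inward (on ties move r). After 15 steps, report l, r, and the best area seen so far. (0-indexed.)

l=2, r=5, best area=240

[0,18] min(14,5)*18=90 best=90 * → r--
[0,17] min(14,16)*17=238 best=238 * → l++
[1,17] min(14,16)*16=224 best=238 → l++
[2,17] min(20,16)*15=240 best=240 * → r--
[2,16] min(20,3)*14=42 best=240 → r--
[2,15] min(20,4)*13=52 best=240 → r--
[2,14] min(20,14)*12=168 best=240 → r--
[2,13] min(20,17)*11=187 best=240 → r--
[2,12] min(20,18)*10=180 best=240 → r--
[2,11] min(20,16)*9=144 best=240 → r--
[2,10] min(20,18)*8=144 best=240 → r--
[2,9] min(20,1)*7=7 best=240 → r--
[2,8] min(20,12)*6=72 best=240 → r--
[2,7] min(20,8)*5=40 best=240 → r--
[2,6] min(20,17)*4=68 best=240 → r--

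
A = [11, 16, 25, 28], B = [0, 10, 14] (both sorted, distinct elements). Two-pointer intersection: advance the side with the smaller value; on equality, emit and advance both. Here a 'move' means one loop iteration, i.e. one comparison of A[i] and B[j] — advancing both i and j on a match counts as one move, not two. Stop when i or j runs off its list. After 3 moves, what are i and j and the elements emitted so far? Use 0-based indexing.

i=0 j=0: 11>0, j++
i=0 j=1: 11>10, j++
i=0 j=2: 11<14, i++

i=1, j=2, emitted=[]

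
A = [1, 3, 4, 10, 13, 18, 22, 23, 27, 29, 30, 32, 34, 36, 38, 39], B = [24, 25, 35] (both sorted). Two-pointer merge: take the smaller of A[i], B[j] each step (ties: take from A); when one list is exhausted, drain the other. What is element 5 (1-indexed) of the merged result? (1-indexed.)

merged[5] = 13

[i=1,j=1] A[i]=1<=B[j]=24 take 1 → i++
[i=2,j=1] A[i]=3<=B[j]=24 take 3 → i++
[i=3,j=1] A[i]=4<=B[j]=24 take 4 → i++
[i=4,j=1] A[i]=10<=B[j]=24 take 10 → i++
[i=5,j=1] A[i]=13<=B[j]=24 take 13 → i++
[i=6,j=1] A[i]=18<=B[j]=24 take 18 → i++
[i=7,j=1] A[i]=22<=B[j]=24 take 22 → i++
[i=8,j=1] A[i]=23<=B[j]=24 take 23 → i++
[i=9,j=1] A[i]=27>B[j]=24 take 24 → j++
[i=9,j=2] A[i]=27>B[j]=25 take 25 → j++
[i=9,j=3] A[i]=27<=B[j]=35 take 27 → i++
[i=10,j=3] A[i]=29<=B[j]=35 take 29 → i++
[i=11,j=3] A[i]=30<=B[j]=35 take 30 → i++
[i=12,j=3] A[i]=32<=B[j]=35 take 32 → i++
[i=13,j=3] A[i]=34<=B[j]=35 take 34 → i++
[i=14,j=3] A[i]=36>B[j]=35 take 35 → j++
[i=14,j=4] B done, take A[i]=36 → i++
[i=15,j=4] B done, take A[i]=38 → i++
[i=16,j=4] B done, take A[i]=39 → i++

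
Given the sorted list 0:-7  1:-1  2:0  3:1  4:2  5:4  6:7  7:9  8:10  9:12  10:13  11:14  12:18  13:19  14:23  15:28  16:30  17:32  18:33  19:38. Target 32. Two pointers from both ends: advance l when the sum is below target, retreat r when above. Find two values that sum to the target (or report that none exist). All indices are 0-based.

l=0 r=19: -7+38=31 <32, l++
l=1 r=19: -1+38=37 >32, r--
l=1 r=18: -1+33=32, found

(-1, 33)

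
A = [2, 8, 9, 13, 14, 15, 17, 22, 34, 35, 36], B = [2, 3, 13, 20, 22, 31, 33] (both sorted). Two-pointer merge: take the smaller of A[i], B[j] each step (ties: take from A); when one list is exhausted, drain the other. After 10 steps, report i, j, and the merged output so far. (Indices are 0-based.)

i=7, j=3, merged so far=[2, 2, 3, 8, 9, 13, 13, 14, 15, 17]

i=0 j=0: A[i]=2<=B[j]=2 take 2, i++
i=1 j=0: A[i]=8>B[j]=2 take 2, j++
i=1 j=1: A[i]=8>B[j]=3 take 3, j++
i=1 j=2: A[i]=8<=B[j]=13 take 8, i++
i=2 j=2: A[i]=9<=B[j]=13 take 9, i++
i=3 j=2: A[i]=13<=B[j]=13 take 13, i++
i=4 j=2: A[i]=14>B[j]=13 take 13, j++
i=4 j=3: A[i]=14<=B[j]=20 take 14, i++
i=5 j=3: A[i]=15<=B[j]=20 take 15, i++
i=6 j=3: A[i]=17<=B[j]=20 take 17, i++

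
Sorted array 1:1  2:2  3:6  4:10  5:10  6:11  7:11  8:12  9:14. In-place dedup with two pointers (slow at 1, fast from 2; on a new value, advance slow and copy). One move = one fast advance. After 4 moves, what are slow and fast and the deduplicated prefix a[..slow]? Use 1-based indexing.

(s=1,f=2) a[fast]=2≠a[slow]=1 write a[2]=2 → slow++,fast++
(s=2,f=3) a[fast]=6≠a[slow]=2 write a[3]=6 → slow++,fast++
(s=3,f=4) a[fast]=10≠a[slow]=6 write a[4]=10 → slow++,fast++
(s=4,f=5) a[fast]=10=a[slow] dup → fast++

slow=4, fast=6, prefix=[1, 2, 6, 10]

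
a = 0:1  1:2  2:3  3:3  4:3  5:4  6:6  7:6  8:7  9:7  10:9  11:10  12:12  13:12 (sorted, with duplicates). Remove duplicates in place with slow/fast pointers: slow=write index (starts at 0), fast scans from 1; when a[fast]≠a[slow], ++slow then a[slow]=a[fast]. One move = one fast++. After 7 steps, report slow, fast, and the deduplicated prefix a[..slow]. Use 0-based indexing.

slow=4, fast=8, prefix=[1, 2, 3, 4, 6]

(s=0,f=1) a[fast]=2≠a[slow]=1 write a[1]=2 → slow++,fast++
(s=1,f=2) a[fast]=3≠a[slow]=2 write a[2]=3 → slow++,fast++
(s=2,f=3) a[fast]=3=a[slow] dup → fast++
(s=2,f=4) a[fast]=3=a[slow] dup → fast++
(s=2,f=5) a[fast]=4≠a[slow]=3 write a[3]=4 → slow++,fast++
(s=3,f=6) a[fast]=6≠a[slow]=4 write a[4]=6 → slow++,fast++
(s=4,f=7) a[fast]=6=a[slow] dup → fast++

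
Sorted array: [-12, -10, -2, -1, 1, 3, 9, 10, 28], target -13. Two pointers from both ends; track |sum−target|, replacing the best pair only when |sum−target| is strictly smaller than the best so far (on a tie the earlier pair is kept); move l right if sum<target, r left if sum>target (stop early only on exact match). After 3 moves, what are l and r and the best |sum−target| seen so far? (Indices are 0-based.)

l=0, r=5, best |Δ|=10

[0,8] -12+28=16 d=29 * → r--
[0,7] -12+10=-2 d=11 * → r--
[0,6] -12+9=-3 d=10 * → r--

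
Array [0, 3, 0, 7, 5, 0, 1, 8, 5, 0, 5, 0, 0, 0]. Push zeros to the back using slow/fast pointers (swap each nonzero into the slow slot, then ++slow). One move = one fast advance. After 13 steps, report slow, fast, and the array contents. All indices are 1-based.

slow=8, fast=14, a=[3, 7, 5, 1, 8, 5, 5, 0, 0, 0, 0, 0, 0, 0]

(s=1,f=1) a[fast]=0 → fast++
(s=1,f=2) a[fast]=3≠0 swap→a[1]=3 → slow++,fast++
(s=2,f=3) a[fast]=0 → fast++
(s=2,f=4) a[fast]=7≠0 swap→a[2]=7 → slow++,fast++
(s=3,f=5) a[fast]=5≠0 swap→a[3]=5 → slow++,fast++
(s=4,f=6) a[fast]=0 → fast++
(s=4,f=7) a[fast]=1≠0 swap→a[4]=1 → slow++,fast++
(s=5,f=8) a[fast]=8≠0 swap→a[5]=8 → slow++,fast++
(s=6,f=9) a[fast]=5≠0 swap→a[6]=5 → slow++,fast++
(s=7,f=10) a[fast]=0 → fast++
(s=7,f=11) a[fast]=5≠0 swap→a[7]=5 → slow++,fast++
(s=8,f=12) a[fast]=0 → fast++
(s=8,f=13) a[fast]=0 → fast++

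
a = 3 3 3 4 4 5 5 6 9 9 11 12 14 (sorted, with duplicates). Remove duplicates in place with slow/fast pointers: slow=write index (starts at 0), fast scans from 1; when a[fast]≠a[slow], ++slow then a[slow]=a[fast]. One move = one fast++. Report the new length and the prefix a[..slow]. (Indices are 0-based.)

(s=0,f=1) a[fast]=3=a[slow] dup → fast++
(s=0,f=2) a[fast]=3=a[slow] dup → fast++
(s=0,f=3) a[fast]=4≠a[slow]=3 write a[1]=4 → slow++,fast++
(s=1,f=4) a[fast]=4=a[slow] dup → fast++
(s=1,f=5) a[fast]=5≠a[slow]=4 write a[2]=5 → slow++,fast++
(s=2,f=6) a[fast]=5=a[slow] dup → fast++
(s=2,f=7) a[fast]=6≠a[slow]=5 write a[3]=6 → slow++,fast++
(s=3,f=8) a[fast]=9≠a[slow]=6 write a[4]=9 → slow++,fast++
(s=4,f=9) a[fast]=9=a[slow] dup → fast++
(s=4,f=10) a[fast]=11≠a[slow]=9 write a[5]=11 → slow++,fast++
(s=5,f=11) a[fast]=12≠a[slow]=11 write a[6]=12 → slow++,fast++
(s=6,f=12) a[fast]=14≠a[slow]=12 write a[7]=14 → slow++,fast++

length 8; prefix = [3, 4, 5, 6, 9, 11, 12, 14]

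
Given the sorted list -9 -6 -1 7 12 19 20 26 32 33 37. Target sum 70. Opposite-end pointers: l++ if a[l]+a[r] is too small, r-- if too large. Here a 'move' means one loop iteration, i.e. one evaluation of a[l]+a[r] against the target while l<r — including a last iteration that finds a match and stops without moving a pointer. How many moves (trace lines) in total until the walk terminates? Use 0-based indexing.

[0,10] -9+37=28 <70 → l++
[1,10] -6+37=31 <70 → l++
[2,10] -1+37=36 <70 → l++
[3,10] 7+37=44 <70 → l++
[4,10] 12+37=49 <70 → l++
[5,10] 19+37=56 <70 → l++
[6,10] 20+37=57 <70 → l++
[7,10] 26+37=63 <70 → l++
[8,10] 32+37=69 <70 → l++
[9,10] 33+37=70 → found

10 moves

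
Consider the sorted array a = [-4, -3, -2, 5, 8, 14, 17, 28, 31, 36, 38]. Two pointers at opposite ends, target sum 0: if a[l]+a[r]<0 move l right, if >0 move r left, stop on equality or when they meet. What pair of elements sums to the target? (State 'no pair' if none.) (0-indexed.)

no pair

l=0 r=10: -4+38=34 >0, r--
l=0 r=9: -4+36=32 >0, r--
l=0 r=8: -4+31=27 >0, r--
l=0 r=7: -4+28=24 >0, r--
l=0 r=6: -4+17=13 >0, r--
l=0 r=5: -4+14=10 >0, r--
l=0 r=4: -4+8=4 >0, r--
l=0 r=3: -4+5=1 >0, r--
l=0 r=2: -4+-2=-6 <0, l++
l=1 r=2: -3+-2=-5 <0, l++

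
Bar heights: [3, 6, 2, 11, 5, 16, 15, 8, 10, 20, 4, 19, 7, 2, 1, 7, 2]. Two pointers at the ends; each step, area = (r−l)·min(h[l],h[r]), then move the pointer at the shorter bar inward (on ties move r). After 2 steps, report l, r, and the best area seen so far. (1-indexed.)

l=1 r=17: min(3,2)*16=32 best=32 *, r--
l=1 r=16: min(3,7)*15=45 best=45 *, l++

l=2, r=16, best area=45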